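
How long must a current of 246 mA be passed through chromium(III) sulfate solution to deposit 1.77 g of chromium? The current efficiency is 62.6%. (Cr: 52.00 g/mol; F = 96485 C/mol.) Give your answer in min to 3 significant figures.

n(Cr) = 1.77 / 52.00 = 0.03404 mol
Cr³⁺ + 3e⁻ → Cr, so n(e⁻) = 3 × 0.03404 = 0.1021 mol
Q = 0.1021 × 96485 / 0.626 = 15740 C
t = Q / I = 15740 / 0.246 = 63980 s = 1070 min

1070 min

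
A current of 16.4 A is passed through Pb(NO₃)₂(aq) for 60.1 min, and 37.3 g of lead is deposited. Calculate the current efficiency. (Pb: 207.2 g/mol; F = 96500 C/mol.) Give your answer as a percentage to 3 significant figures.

Q = 16.4 × 3606 = 59140 C
n(e⁻) = 59140 / 96500 = 0.6128 mol
Pb²⁺ + 2e⁻ → Pb, so theoretical n(Pb) = 0.3064 mol → 63.49 g
Efficiency = 37.3 / 63.49 = 0.5875 = 58.7%

58.7%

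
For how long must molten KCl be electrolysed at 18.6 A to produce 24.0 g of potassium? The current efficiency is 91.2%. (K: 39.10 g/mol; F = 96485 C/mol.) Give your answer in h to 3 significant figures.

n(K) = 24.0 / 39.10 = 0.6138 mol
K⁺ + e⁻ → K, so n(e⁻) = 0.6138 mol
Q = 0.6138 × 96485 / 0.912 = 64940 C
t = Q / I = 64940 / 18.6 = 3491 s = 0.970 h

0.970 h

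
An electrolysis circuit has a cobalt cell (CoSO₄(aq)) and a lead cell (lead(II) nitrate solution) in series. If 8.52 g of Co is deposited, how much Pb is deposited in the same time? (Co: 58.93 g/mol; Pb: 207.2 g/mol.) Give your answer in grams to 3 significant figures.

30.0 g

n(Co) = 8.52 / 58.93 = 0.1446 mol
Co²⁺ + 2e⁻ → Co, so n(e⁻) = 2 × 0.1446 = 0.2892 mol
The cells are in series, so the same charge (and hence the same n(e⁻) = 0.2892 mol) passes through both.
Pb²⁺ + 2e⁻ → Pb, so n(Pb) = 0.2892 / 2 = 0.1446 mol
m(Pb) = 0.1446 × 207.2 = 30.0 g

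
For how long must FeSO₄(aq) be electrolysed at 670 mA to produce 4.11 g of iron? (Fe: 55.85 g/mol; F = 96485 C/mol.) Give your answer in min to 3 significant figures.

353 min

n(Fe) = 4.11 / 55.85 = 0.07359 mol
Fe²⁺ + 2e⁻ → Fe, so n(e⁻) = 2 × 0.07359 = 0.1472 mol
Q = 0.1472 × 96485 = 14200 C
t = Q / I = 14200 / 0.670 = 21190 s = 353 min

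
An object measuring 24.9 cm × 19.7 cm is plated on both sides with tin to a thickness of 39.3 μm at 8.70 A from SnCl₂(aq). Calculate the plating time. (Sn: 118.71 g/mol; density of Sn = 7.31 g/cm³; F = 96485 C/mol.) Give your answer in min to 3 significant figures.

Plated area = 2 × 24.9 × 19.7 = 981.1 cm²
Volume = 981.1 × 39.3×10⁻⁴ cm = 3.856 cm³
m(Sn) = 3.856 × 7.31 = 28.19 g
n(Sn) = 28.19 / 118.71 = 0.2375 mol; n(e⁻) = 2 × 0.2375 = 0.4750 mol
Q = 0.4750 × 96485 = 45830 C
t = 45830 / 8.70 = 5268 s = 87.8 min

87.8 min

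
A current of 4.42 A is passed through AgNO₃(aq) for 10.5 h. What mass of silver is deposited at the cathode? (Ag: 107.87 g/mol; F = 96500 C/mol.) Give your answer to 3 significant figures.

Q = 4.42 A × 37800 s = 1.671×10^5 C
n(e⁻) = Q/F = 1.671×10^5/96500 = 1.732 mol
Ag⁺ + e⁻ → Ag, so n(Ag) = 1.732 mol
m = 1.732 × 107.87 = 187 g

187 g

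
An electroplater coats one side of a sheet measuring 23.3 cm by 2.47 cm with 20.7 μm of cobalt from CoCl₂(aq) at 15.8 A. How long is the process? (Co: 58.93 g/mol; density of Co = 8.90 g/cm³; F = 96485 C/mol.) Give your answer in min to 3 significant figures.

3.66 min

Plated area = 23.3 × 2.47 = 57.55 cm²
Volume = 57.55 × 20.7×10⁻⁴ cm = 0.1191 cm³
m(Co) = 0.1191 × 8.90 = 1.060 g
n(Co) = 1.060 / 58.93 = 0.01799 mol; n(e⁻) = 2 × 0.01799 = 0.03598 mol
Q = 0.03598 × 96485 = 3472 C
t = 3472 / 15.8 = 219.7 s = 3.66 min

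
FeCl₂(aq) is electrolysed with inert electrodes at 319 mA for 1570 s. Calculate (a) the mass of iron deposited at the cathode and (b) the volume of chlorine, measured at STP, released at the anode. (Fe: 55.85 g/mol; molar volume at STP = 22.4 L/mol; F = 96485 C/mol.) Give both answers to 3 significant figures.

Q = 0.319 × 1570 = 500.8 C; n(e⁻) = 500.8 / 96485 = 0.005190 mol
Cathode: Fe²⁺ + 2e⁻ → Fe → n(Fe) = 0.005190/2 = 0.002595 mol → 0.145 g
Anode: 2Cl⁻ → Cl₂ + 2e⁻ → n(Cl₂) = 0.005190/2 = 0.002595 mol → 0.0581 L

0.145 g Fe; 0.0581 L Cl₂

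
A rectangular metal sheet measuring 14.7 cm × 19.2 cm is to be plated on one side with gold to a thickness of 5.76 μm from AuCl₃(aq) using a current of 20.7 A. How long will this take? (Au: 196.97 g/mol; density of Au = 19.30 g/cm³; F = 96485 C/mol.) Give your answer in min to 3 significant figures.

3.71 min

Plated area = 14.7 × 19.2 = 282.2 cm²
Volume = 282.2 × 5.76×10⁻⁴ cm = 0.1625 cm³
m(Au) = 0.1625 × 19.30 = 3.136 g
n(Au) = 3.136 / 196.97 = 0.01592 mol; n(e⁻) = 3 × 0.01592 = 0.04776 mol
Q = 0.04776 × 96485 = 4608 C
t = 4608 / 20.7 = 222.6 s = 3.71 min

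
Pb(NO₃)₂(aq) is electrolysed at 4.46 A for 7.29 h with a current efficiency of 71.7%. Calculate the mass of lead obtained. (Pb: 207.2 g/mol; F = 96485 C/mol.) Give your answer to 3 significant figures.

Q = 4.46 × 26244 = 1.170×10^5 C
n(e⁻) = 1.170×10^5 / 96485 = 1.213 mol
Pb²⁺ + 2e⁻ → Pb, so theoretical m(Pb) = 0.6065 × 207.2 = 125.7 g
Actual mass = 71.7% × 125.7 = 90.1 g

90.1 g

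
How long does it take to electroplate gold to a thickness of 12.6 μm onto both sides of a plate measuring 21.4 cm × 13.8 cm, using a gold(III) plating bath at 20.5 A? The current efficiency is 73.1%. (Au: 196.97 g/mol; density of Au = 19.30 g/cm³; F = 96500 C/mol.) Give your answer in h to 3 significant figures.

0.391 h

Plated area = 2 × 21.4 × 13.8 = 590.6 cm²
Volume = 590.6 × 12.6×10⁻⁴ cm = 0.7442 cm³
m(Au) = 0.7442 × 19.30 = 14.36 g
n(Au) = 14.36 / 196.97 = 0.07290 mol; n(e⁻) = 3 × 0.07290 = 0.2187 mol
Q = 0.2187 × 96500 / 0.731 = 28870 C
t = 28870 / 20.5 = 1408 s = 0.391 h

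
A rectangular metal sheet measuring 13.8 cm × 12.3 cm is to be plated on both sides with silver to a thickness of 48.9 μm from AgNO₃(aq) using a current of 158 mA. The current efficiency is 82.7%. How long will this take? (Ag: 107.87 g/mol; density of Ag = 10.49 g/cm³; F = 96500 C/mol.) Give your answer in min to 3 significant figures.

1990 min

Plated area = 2 × 13.8 × 12.3 = 339.5 cm²
Volume = 339.5 × 48.9×10⁻⁴ cm = 1.660 cm³
m(Ag) = 1.660 × 10.49 = 17.41 g
n(Ag) = 17.41 / 107.87 = 0.1614 mol; n(e⁻) = 0.1614 mol
Q = 0.1614 × 96500 / 0.827 = 18830 C
t = 18830 / 0.158 = 1.192×10^5 s = 1990 min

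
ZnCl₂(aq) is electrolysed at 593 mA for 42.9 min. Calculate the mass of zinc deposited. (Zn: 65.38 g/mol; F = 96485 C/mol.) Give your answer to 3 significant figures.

0.517 g

Charge passed = 0.593 × 2574 = 1526 C
n(e⁻) = Q/F = 1526/96485 = 0.01582 mol
Zn²⁺ + 2e⁻ → Zn, so n(Zn) = 0.01582 / 2 = 0.007910 mol
m = 0.007910 × 65.38 = 0.517 g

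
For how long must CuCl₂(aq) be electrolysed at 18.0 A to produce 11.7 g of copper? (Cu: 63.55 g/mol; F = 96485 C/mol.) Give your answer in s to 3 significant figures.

n(Cu) = 11.7 / 63.55 = 0.1841 mol
Cu²⁺ + 2e⁻ → Cu, so n(e⁻) = 2 × 0.1841 = 0.3682 mol
Q = 0.3682 × 96485 = 35530 C
t = Q / I = 35530 / 18.0 = 1974 s

1970 s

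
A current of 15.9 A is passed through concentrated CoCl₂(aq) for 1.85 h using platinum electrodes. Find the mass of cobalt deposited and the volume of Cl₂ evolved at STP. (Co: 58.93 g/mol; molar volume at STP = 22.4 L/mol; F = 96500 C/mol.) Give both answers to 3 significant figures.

Q = 15.9 × 6660 = 1.059×10^5 C; n(e⁻) = 1.059×10^5 / 96500 = 1.097 mol
Cathode: Co²⁺ + 2e⁻ → Co → n(Co) = 1.097/2 = 0.5485 mol → 32.3 g
Anode: 2Cl⁻ → Cl₂ + 2e⁻ → n(Cl₂) = 1.097/2 = 0.5485 mol → 12.3 L

32.3 g Co; 12.3 L Cl₂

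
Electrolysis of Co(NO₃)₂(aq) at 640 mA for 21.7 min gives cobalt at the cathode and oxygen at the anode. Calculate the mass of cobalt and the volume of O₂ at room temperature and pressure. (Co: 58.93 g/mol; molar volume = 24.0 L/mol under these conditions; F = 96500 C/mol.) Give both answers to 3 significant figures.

0.254 g Co; 0.0518 L O₂

Q = 0.640 × 1302 = 833.3 C; n(e⁻) = 833.3 / 96500 = 0.008635 mol
Cathode: Co²⁺ + 2e⁻ → Co → n(Co) = 0.008635/2 = 0.004318 mol → 0.254 g
Anode: 2H₂O → O₂ + 4H⁺ + 4e⁻ → n(O₂) = 0.008635/4 = 0.002159 mol → 0.0518 L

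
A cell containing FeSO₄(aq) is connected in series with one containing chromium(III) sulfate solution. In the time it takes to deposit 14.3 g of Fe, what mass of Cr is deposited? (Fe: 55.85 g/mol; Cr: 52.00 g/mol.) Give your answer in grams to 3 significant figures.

n(Fe) = 14.3 / 55.85 = 0.2560 mol
Fe²⁺ + 2e⁻ → Fe, so n(e⁻) = 2 × 0.2560 = 0.5120 mol
Since the cells are in series, n(e⁻) in the Cr cell is also 0.5120 mol.
Cr³⁺ + 3e⁻ → Cr, so n(Cr) = 0.5120 / 3 = 0.1707 mol
m(Cr) = 0.1707 × 52.00 = 8.88 g

8.88 g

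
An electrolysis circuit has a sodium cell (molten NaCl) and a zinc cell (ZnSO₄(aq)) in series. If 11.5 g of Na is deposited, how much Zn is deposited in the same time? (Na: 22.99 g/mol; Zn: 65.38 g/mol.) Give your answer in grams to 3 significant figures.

n(Na) = 11.5 / 22.99 = 0.5002 mol
Na⁺ + e⁻ → Na, so n(e⁻) = 0.5002 mol
In series, the same 0.5002 mol of electrons flows through the second cell.
Zn²⁺ + 2e⁻ → Zn, so n(Zn) = 0.5002 / 2 = 0.2501 mol
m(Zn) = 0.2501 × 65.38 = 16.4 g

16.4 g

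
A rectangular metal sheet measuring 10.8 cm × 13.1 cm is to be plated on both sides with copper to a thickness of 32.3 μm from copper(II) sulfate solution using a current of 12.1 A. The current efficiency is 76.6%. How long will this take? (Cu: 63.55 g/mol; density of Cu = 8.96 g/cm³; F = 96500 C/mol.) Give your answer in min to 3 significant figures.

44.7 min

Plated area = 2 × 10.8 × 13.1 = 283.0 cm²
Volume = 283.0 × 32.3×10⁻⁴ cm = 0.9141 cm³
m(Cu) = 0.9141 × 8.96 = 8.190 g
n(Cu) = 8.190 / 63.55 = 0.1289 mol; n(e⁻) = 2 × 0.1289 = 0.2578 mol
Q = 0.2578 × 96500 / 0.766 = 32480 C
t = 32480 / 12.1 = 2684 s = 44.7 min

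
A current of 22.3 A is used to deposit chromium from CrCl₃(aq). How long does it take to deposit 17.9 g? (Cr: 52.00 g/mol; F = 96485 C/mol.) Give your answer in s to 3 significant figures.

4470 s

n(Cr) = 17.9 / 52.00 = 0.3442 mol
Cr³⁺ + 3e⁻ → Cr, so n(e⁻) = 3 × 0.3442 = 1.033 mol
Q = 1.033 × 96485 = 99670 C
t = Q / I = 99670 / 22.3 = 4470 s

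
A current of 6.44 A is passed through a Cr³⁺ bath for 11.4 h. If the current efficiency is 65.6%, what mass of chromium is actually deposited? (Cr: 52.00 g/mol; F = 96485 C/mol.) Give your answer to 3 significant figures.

31.1 g

Q = 6.44 × 41040 = 2.643×10^5 C
n(e⁻) = 2.643×10^5 / 96485 = 2.739 mol
Cr³⁺ + 3e⁻ → Cr, so theoretical m(Cr) = 0.9130 × 52.00 = 47.48 g
Actual mass = 65.6% × 47.48 = 31.1 g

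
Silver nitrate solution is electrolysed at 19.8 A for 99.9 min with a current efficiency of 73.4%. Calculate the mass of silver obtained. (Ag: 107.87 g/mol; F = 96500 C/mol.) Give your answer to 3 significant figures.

Q = 19.8 × 5994 = 1.187×10^5 C
n(e⁻) = 1.187×10^5 / 96500 = 1.230 mol
Ag⁺ + e⁻ → Ag, so theoretical m(Ag) = 1.230 × 107.87 = 132.7 g
Actual mass = 73.4% × 132.7 = 97.4 g

97.4 g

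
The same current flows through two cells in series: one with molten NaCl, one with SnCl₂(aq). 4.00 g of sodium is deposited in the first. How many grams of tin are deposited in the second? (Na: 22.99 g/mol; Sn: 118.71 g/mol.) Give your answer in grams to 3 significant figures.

10.3 g

n(Na) = 4.00 / 22.99 = 0.1740 mol
Na⁺ + e⁻ → Na, so n(e⁻) = 0.1740 mol
In series, the same 0.1740 mol of electrons flows through the second cell.
Sn²⁺ + 2e⁻ → Sn, so n(Sn) = 0.1740 / 2 = 0.08700 mol
m(Sn) = 0.08700 × 118.71 = 10.3 g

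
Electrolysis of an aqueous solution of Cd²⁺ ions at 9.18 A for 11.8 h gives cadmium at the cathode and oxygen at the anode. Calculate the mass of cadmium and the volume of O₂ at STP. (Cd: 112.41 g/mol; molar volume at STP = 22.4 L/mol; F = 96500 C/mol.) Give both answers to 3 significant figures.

227 g Cd; 22.6 L O₂

Q = 9.18 × 42480 = 3.900×10^5 C; n(e⁻) = 3.900×10^5 / 96500 = 4.041 mol
Cathode: Cd²⁺ + 2e⁻ → Cd → n(Cd) = 4.041/2 = 2.021 mol → 227 g
Anode: 2H₂O → O₂ + 4H⁺ + 4e⁻ → n(O₂) = 4.041/4 = 1.010 mol → 22.6 L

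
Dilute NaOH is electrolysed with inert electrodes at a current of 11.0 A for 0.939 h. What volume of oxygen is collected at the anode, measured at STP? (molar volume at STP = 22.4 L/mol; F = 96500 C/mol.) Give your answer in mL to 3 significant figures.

Charge passed = 11.0 × 3380.4 = 37180 C
n(e⁻) = 37180 / 96500 = 0.3853 mol
2H₂O → O₂ + 4H⁺ + 4e⁻, so n(O₂) = 0.3853 / 4 = 0.09633 mol
V = 0.09633 × 22.4 = 2.158 L
= 2160 mL

2160 mL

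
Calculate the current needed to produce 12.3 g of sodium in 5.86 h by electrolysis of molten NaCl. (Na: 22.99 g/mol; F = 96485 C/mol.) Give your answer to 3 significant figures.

2.45 A

n(Na) = 12.3 / 22.99 = 0.5350 mol
Na⁺ + e⁻ → Na, so n(e⁻) = 0.5350 mol
Q = 0.5350 × 96485 = 51620 C
I = Q / t = 51620 / 21096 s = 2.45 A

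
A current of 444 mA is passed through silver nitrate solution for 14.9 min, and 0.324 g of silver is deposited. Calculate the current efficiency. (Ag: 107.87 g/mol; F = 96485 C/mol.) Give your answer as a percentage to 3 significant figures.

Q = 0.444 × 894 = 396.9 C
n(e⁻) = 396.9 / 96485 = 0.004114 mol
Ag⁺ + e⁻ → Ag, so theoretical n(Ag) = 0.004114 mol → 0.4438 g
Efficiency = 0.324 / 0.4438 = 0.7301 = 73.0%

73.0%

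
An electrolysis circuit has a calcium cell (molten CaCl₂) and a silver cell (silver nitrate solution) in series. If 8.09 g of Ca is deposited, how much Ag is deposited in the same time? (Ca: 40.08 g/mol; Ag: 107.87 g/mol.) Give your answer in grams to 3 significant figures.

n(Ca) = 8.09 / 40.08 = 0.2018 mol
Ca²⁺ + 2e⁻ → Ca, so n(e⁻) = 2 × 0.2018 = 0.4036 mol
The cells are in series, so the same charge (and hence the same n(e⁻) = 0.4036 mol) passes through both.
Ag⁺ + e⁻ → Ag, so n(Ag) = 0.4036 mol
m(Ag) = 0.4036 × 107.87 = 43.5 g

43.5 g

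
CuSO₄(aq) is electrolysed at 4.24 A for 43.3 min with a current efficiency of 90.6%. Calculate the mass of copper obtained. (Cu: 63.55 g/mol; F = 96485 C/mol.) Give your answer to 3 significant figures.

Q = 4.24 × 2598 = 11020 C
n(e⁻) = 11020 / 96485 = 0.1142 mol
Cu²⁺ + 2e⁻ → Cu, so theoretical m(Cu) = 0.05710 × 63.55 = 3.629 g
Actual mass = 90.6% × 3.629 = 3.29 g

3.29 g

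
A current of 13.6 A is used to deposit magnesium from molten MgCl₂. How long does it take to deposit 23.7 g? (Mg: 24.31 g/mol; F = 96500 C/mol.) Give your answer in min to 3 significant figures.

n(Mg) = 23.7 / 24.31 = 0.9749 mol
Mg²⁺ + 2e⁻ → Mg, so n(e⁻) = 2 × 0.9749 = 1.950 mol
Q = 1.950 × 96500 = 1.882×10^5 C
t = Q / I = 1.882×10^5 / 13.6 = 13840 s = 231 min

231 min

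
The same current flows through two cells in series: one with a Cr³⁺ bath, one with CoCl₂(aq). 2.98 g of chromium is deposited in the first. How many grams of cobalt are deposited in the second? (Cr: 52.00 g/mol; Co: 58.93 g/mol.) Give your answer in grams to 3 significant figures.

5.07 g

n(Cr) = 2.98 / 52.00 = 0.05731 mol
Cr³⁺ + 3e⁻ → Cr, so n(e⁻) = 3 × 0.05731 = 0.1719 mol
Since the cells are in series, n(e⁻) in the Co cell is also 0.1719 mol.
Co²⁺ + 2e⁻ → Co, so n(Co) = 0.1719 / 2 = 0.08595 mol
m(Co) = 0.08595 × 58.93 = 5.07 g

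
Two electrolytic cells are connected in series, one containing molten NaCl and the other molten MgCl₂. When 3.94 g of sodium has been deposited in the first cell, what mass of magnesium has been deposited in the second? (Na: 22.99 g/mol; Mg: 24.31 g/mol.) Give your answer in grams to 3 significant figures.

n(Na) = 3.94 / 22.99 = 0.1714 mol
Na⁺ + e⁻ → Na, so n(e⁻) = 0.1714 mol
Same current for the same time ⇒ same n(e⁻) = 0.1714 mol in both cells.
Mg²⁺ + 2e⁻ → Mg, so n(Mg) = 0.1714 / 2 = 0.08570 mol
m(Mg) = 0.08570 × 24.31 = 2.08 g

2.08 g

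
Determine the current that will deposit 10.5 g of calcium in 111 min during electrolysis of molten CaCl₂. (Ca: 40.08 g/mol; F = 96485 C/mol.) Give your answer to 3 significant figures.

n(Ca) = 10.5 / 40.08 = 0.2620 mol
Ca²⁺ + 2e⁻ → Ca, so n(e⁻) = 2 × 0.2620 = 0.5240 mol
Q = 0.5240 × 96485 = 50560 C
I = Q / t = 50560 / 6660 s = 7.59 A

7.59 A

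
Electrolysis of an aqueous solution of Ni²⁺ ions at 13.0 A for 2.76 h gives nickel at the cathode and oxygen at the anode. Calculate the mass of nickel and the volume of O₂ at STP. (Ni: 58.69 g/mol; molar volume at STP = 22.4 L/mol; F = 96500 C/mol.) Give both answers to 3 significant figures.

39.3 g Ni; 7.50 L O₂

Q = 13.0 × 9936 = 1.292×10^5 C; n(e⁻) = 1.292×10^5 / 96500 = 1.339 mol
Cathode: Ni²⁺ + 2e⁻ → Ni → n(Ni) = 1.339/2 = 0.6695 mol → 39.3 g
Anode: 2H₂O → O₂ + 4H⁺ + 4e⁻ → n(O₂) = 1.339/4 = 0.3348 mol → 7.50 L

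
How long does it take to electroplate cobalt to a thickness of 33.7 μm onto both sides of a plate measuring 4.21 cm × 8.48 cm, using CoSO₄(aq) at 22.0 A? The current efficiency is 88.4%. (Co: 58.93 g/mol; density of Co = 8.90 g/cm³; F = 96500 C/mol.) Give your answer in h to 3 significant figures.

Plated area = 2 × 4.21 × 8.48 = 71.40 cm²
Volume = 71.40 × 33.7×10⁻⁴ cm = 0.2406 cm³
m(Co) = 0.2406 × 8.90 = 2.141 g
n(Co) = 2.141 / 58.93 = 0.03633 mol; n(e⁻) = 2 × 0.03633 = 0.07266 mol
Q = 0.07266 × 96500 / 0.884 = 7932 C
t = 7932 / 22.0 = 360.5 s = 0.100 h

0.100 h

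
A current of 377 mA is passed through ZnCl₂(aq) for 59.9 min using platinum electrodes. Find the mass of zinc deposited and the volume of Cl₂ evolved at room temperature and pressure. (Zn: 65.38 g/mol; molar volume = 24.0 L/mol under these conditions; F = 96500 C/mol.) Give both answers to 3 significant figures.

0.459 g Zn; 0.168 L Cl₂

Q = 0.377 × 3594 = 1355 C; n(e⁻) = 1355 / 96500 = 0.01404 mol
Cathode: Zn²⁺ + 2e⁻ → Zn → n(Zn) = 0.01404/2 = 0.007020 mol → 0.459 g
Anode: 2Cl⁻ → Cl₂ + 2e⁻ → n(Cl₂) = 0.01404/2 = 0.007020 mol → 0.168 L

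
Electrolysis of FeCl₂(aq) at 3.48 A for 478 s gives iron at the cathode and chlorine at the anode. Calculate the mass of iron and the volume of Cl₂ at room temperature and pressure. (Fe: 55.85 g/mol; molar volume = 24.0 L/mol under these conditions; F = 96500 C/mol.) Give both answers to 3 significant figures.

Q = 3.48 × 478 = 1663 C; n(e⁻) = 1663 / 96500 = 0.01723 mol
Cathode: Fe²⁺ + 2e⁻ → Fe → n(Fe) = 0.01723/2 = 0.008615 mol → 0.481 g
Anode: 2Cl⁻ → Cl₂ + 2e⁻ → n(Cl₂) = 0.01723/2 = 0.008615 mol → 0.207 L

0.481 g Fe; 0.207 L Cl₂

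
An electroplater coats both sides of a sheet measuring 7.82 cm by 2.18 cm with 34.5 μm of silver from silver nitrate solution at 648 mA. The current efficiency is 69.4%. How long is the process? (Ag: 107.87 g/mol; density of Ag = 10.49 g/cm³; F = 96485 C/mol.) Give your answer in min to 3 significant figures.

40.9 min

Plated area = 2 × 7.82 × 2.18 = 34.10 cm²
Volume = 34.10 × 34.5×10⁻⁴ cm = 0.1176 cm³
m(Ag) = 0.1176 × 10.49 = 1.234 g
n(Ag) = 1.234 / 107.87 = 0.01144 mol; n(e⁻) = 0.01144 mol
Q = 0.01144 × 96485 / 0.694 = 1590 C
t = 1590 / 0.648 = 2454 s = 40.9 min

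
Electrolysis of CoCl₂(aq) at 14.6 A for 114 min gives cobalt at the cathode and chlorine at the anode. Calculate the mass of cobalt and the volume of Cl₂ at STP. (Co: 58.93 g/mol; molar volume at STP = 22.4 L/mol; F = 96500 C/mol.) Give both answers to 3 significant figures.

30.5 g Co; 11.6 L Cl₂

Q = 14.6 × 6840 = 99860 C; n(e⁻) = 99860 / 96500 = 1.035 mol
Cathode: Co²⁺ + 2e⁻ → Co → n(Co) = 1.035/2 = 0.5175 mol → 30.5 g
Anode: 2Cl⁻ → Cl₂ + 2e⁻ → n(Cl₂) = 1.035/2 = 0.5175 mol → 11.6 L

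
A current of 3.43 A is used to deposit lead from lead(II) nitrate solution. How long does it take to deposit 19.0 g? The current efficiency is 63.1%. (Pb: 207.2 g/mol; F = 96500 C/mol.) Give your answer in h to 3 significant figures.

n(Pb) = 19.0 / 207.2 = 0.09170 mol
Pb²⁺ + 2e⁻ → Pb, so n(e⁻) = 2 × 0.09170 = 0.1834 mol
Q = 0.1834 × 96500 / 0.631 = 28050 C
t = Q / I = 28050 / 3.43 = 8178 s = 2.27 h

2.27 h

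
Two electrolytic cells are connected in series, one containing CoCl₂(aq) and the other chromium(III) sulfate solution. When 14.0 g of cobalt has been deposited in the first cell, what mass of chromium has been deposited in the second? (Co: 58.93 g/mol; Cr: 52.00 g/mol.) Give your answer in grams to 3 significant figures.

8.24 g

n(Co) = 14.0 / 58.93 = 0.2376 mol
Co²⁺ + 2e⁻ → Co, so n(e⁻) = 2 × 0.2376 = 0.4752 mol
In series, the same 0.4752 mol of electrons flows through the second cell.
Cr³⁺ + 3e⁻ → Cr, so n(Cr) = 0.4752 / 3 = 0.1584 mol
m(Cr) = 0.1584 × 52.00 = 8.24 g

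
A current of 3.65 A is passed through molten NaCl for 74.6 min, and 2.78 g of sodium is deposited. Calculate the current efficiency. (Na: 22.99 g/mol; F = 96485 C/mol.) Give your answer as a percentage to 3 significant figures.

Q = 3.65 × 4476 = 16340 C
n(e⁻) = 16340 / 96485 = 0.1694 mol
Na⁺ + e⁻ → Na, so theoretical n(Na) = 0.1694 mol → 3.895 g
Efficiency = 2.78 / 3.895 = 0.7137 = 71.4%

71.4%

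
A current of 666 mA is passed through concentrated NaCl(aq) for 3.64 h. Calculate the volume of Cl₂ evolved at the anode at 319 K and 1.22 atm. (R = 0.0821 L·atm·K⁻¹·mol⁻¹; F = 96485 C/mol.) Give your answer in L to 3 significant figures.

Charge passed = 0.666 × 13104 = 8727 C
n(e⁻) = 8727 / 96485 = 0.09045 mol
2Cl⁻ → Cl₂ + 2e⁻, so n(Cl₂) = 0.09045 / 2 = 0.04523 mol
V = nRT/P = 0.04523 × 0.0821 × 319 / 1.22 = 0.9710 L

0.971 L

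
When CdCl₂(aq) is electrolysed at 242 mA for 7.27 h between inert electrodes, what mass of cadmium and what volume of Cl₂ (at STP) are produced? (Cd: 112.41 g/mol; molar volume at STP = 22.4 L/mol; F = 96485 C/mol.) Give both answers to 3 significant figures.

Q = 0.242 × 26172 = 6334 C; n(e⁻) = 6334 / 96485 = 0.06565 mol
Cathode: Cd²⁺ + 2e⁻ → Cd → n(Cd) = 0.06565/2 = 0.03283 mol → 3.69 g
Anode: 2Cl⁻ → Cl₂ + 2e⁻ → n(Cl₂) = 0.06565/2 = 0.03283 mol → 0.735 L

3.69 g Cd; 0.735 L Cl₂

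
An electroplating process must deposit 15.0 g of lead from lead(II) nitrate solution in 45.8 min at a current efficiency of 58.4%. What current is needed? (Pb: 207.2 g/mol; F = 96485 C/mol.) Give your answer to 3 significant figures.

8.70 A

n(Pb) = 15.0 / 207.2 = 0.07239 mol
Pb²⁺ + 2e⁻ → Pb, so n(e⁻) = 2 × 0.07239 = 0.1448 mol
Q = 0.1448 × 96485 / 0.584 = 23920 C
I = Q / t = 23920 / 2748 s = 8.70 A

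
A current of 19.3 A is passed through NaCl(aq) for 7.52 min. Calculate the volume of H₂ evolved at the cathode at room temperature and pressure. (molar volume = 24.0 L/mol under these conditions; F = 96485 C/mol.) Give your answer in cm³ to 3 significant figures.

1080 cm³

Q = 19.3 A × 451.2 s = 8708 C
Moles of electrons = 8708 / 96485 = 0.09025 mol
2H⁺ + 2e⁻ → H₂, so n(H₂) = 0.09025 / 2 = 0.04513 mol
V = 0.04513 × 24.0 = 1.083 L
= 1080 cm³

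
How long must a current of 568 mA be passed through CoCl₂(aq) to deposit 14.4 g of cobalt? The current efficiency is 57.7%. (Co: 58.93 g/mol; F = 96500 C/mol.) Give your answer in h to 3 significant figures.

40.0 h

n(Co) = 14.4 / 58.93 = 0.2444 mol
Co²⁺ + 2e⁻ → Co, so n(e⁻) = 2 × 0.2444 = 0.4888 mol
Q = 0.4888 × 96500 / 0.577 = 81750 C
t = Q / I = 81750 / 0.568 = 1.439×10^5 s = 40.0 h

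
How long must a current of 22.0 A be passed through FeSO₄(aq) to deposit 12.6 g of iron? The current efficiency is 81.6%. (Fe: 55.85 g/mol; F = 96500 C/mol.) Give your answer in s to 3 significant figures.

2430 s

n(Fe) = 12.6 / 55.85 = 0.2256 mol
Fe²⁺ + 2e⁻ → Fe, so n(e⁻) = 2 × 0.2256 = 0.4512 mol
Q = 0.4512 × 96500 / 0.816 = 53360 C
t = Q / I = 53360 / 22.0 = 2425 s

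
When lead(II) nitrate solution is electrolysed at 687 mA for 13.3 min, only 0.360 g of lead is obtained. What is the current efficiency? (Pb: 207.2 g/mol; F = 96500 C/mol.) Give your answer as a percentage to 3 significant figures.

61.2%

Q = 0.687 × 798 = 548.2 C
n(e⁻) = 548.2 / 96500 = 0.005681 mol
Pb²⁺ + 2e⁻ → Pb, so theoretical n(Pb) = 0.002841 mol → 0.5887 g
Efficiency = 0.360 / 0.5887 = 0.6115 = 61.2%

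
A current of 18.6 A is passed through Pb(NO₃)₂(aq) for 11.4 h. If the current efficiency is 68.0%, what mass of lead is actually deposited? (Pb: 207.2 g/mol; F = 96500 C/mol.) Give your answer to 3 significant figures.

Q = 18.6 × 41040 = 7.633×10^5 C
n(e⁻) = 7.633×10^5 / 96500 = 7.910 mol
Pb²⁺ + 2e⁻ → Pb, so theoretical m(Pb) = 3.955 × 207.2 = 819.5 g
Actual mass = 68.0% × 819.5 = 557 g

557 g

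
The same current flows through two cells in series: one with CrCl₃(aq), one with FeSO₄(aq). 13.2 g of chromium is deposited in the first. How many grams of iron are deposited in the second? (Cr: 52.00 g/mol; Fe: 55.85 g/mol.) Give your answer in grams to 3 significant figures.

n(Cr) = 13.2 / 52.00 = 0.2538 mol
Cr³⁺ + 3e⁻ → Cr, so n(e⁻) = 3 × 0.2538 = 0.7614 mol
The cells are in series, so the same charge (and hence the same n(e⁻) = 0.7614 mol) passes through both.
Fe²⁺ + 2e⁻ → Fe, so n(Fe) = 0.7614 / 2 = 0.3807 mol
m(Fe) = 0.3807 × 55.85 = 21.3 g

21.3 g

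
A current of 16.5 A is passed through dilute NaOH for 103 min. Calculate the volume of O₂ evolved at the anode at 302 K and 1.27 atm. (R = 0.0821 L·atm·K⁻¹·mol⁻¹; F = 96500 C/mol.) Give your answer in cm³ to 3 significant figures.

5160 cm³

Charge passed = 16.5 × 6180 = 1.020×10^5 C
n(e⁻) = Q/F = 1.020×10^5/96500 = 1.057 mol
2H₂O → O₂ + 4H⁺ + 4e⁻, so n(O₂) = 1.057 / 4 = 0.2643 mol
V = nRT/P = 0.2643 × 0.0821 × 302 / 1.27 = 5.160 L
= 5160 cm³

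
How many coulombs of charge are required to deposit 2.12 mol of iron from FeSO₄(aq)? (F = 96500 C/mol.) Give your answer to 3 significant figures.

4.09×10^5 C

Fe²⁺ + 2e⁻ → Fe, so n(e⁻) = 2 × 2.12 = 4.240 mol
Q = 4.240 × 96500 = 4.092×10^5 C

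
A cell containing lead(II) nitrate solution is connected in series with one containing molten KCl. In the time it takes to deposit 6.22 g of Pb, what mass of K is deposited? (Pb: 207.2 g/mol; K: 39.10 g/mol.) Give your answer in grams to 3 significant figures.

n(Pb) = 6.22 / 207.2 = 0.03002 mol
Pb²⁺ + 2e⁻ → Pb, so n(e⁻) = 2 × 0.03002 = 0.06004 mol
Since the cells are in series, n(e⁻) in the K cell is also 0.06004 mol.
K⁺ + e⁻ → K, so n(K) = 0.06004 mol
m(K) = 0.06004 × 39.10 = 2.35 g

2.35 g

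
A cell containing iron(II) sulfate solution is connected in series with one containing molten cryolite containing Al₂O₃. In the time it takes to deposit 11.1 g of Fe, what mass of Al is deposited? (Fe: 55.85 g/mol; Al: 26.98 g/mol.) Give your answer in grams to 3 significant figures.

3.57 g

n(Fe) = 11.1 / 55.85 = 0.1987 mol
Fe²⁺ + 2e⁻ → Fe, so n(e⁻) = 2 × 0.1987 = 0.3974 mol
In series, the same 0.3974 mol of electrons flows through the second cell.
Al³⁺ + 3e⁻ → Al, so n(Al) = 0.3974 / 3 = 0.1325 mol
m(Al) = 0.1325 × 26.98 = 3.57 g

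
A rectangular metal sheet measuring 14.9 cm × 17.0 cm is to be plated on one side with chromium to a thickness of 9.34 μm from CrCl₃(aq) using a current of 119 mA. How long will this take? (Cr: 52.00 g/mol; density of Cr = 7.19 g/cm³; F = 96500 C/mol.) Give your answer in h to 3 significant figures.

Plated area = 14.9 × 17.0 = 253.3 cm²
Volume = 253.3 × 9.34×10⁻⁴ cm = 0.2366 cm³
m(Cr) = 0.2366 × 7.19 = 1.701 g
n(Cr) = 1.701 / 52.00 = 0.03271 mol; n(e⁻) = 3 × 0.03271 = 0.09813 mol
Q = 0.09813 × 96500 = 9470 C
t = 9470 / 0.119 = 79580 s = 22.1 h

22.1 h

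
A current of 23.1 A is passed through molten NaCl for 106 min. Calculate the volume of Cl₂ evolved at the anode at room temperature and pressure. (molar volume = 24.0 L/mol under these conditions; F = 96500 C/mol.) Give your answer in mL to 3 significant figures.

Charge passed = 23.1 × 6360 = 1.469×10^5 C
n(e⁻) = Q/F = 1.469×10^5/96500 = 1.522 mol
2Cl⁻ → Cl₂ + 2e⁻, so n(Cl₂) = 1.522 / 2 = 0.7610 mol
V = 0.7610 × 24.0 = 18.26 L
= 18300 mL

18300 mL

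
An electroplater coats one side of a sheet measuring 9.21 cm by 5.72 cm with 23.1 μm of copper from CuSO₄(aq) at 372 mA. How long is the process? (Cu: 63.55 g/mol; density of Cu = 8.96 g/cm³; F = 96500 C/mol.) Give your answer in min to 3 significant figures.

148 min

Plated area = 9.21 × 5.72 = 52.68 cm²
Volume = 52.68 × 23.1×10⁻⁴ cm = 0.1217 cm³
m(Cu) = 0.1217 × 8.96 = 1.090 g
n(Cu) = 1.090 / 63.55 = 0.01715 mol; n(e⁻) = 2 × 0.01715 = 0.03430 mol
Q = 0.03430 × 96500 = 3310 C
t = 3310 / 0.372 = 8898 s = 148 min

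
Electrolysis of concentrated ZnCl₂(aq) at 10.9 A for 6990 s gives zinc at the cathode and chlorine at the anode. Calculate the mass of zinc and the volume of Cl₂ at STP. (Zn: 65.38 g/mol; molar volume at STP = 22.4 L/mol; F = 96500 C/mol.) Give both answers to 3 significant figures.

Q = 10.9 × 6990 = 76190 C; n(e⁻) = 76190 / 96500 = 0.7895 mol
Cathode: Zn²⁺ + 2e⁻ → Zn → n(Zn) = 0.7895/2 = 0.3948 mol → 25.8 g
Anode: 2Cl⁻ → Cl₂ + 2e⁻ → n(Cl₂) = 0.7895/2 = 0.3948 mol → 8.84 L

25.8 g Zn; 8.84 L Cl₂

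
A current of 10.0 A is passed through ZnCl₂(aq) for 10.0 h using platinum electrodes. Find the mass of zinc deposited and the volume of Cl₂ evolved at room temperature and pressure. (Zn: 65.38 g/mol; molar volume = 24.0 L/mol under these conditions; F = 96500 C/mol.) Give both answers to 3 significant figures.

122 g Zn; 44.8 L Cl₂

Q = 10.0 × 36000 = 3.600×10^5 C; n(e⁻) = 3.600×10^5 / 96500 = 3.731 mol
Cathode: Zn²⁺ + 2e⁻ → Zn → n(Zn) = 3.731/2 = 1.866 mol → 122 g
Anode: 2Cl⁻ → Cl₂ + 2e⁻ → n(Cl₂) = 3.731/2 = 1.866 mol → 44.8 L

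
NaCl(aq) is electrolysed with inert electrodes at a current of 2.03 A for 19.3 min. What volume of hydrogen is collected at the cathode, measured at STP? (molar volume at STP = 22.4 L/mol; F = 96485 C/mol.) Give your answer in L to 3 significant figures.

Charge passed = 2.03 × 1158 = 2351 C
n(e⁻) = Q/F = 2351/96485 = 0.02437 mol
2H⁺ + 2e⁻ → H₂, so n(H₂) = 0.02437 / 2 = 0.01219 mol
V = 0.01219 × 22.4 = 0.2731 L

0.273 L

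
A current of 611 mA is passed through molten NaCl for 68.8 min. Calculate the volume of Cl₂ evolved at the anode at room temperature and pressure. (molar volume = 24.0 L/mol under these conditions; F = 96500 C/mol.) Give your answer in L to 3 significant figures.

0.314 L

Q = 0.611 A × 4128 s = 2522 C
n(e⁻) = 2522 / 96500 = 0.02613 mol
2Cl⁻ → Cl₂ + 2e⁻, so n(Cl₂) = 0.02613 / 2 = 0.01307 mol
V = 0.01307 × 24.0 = 0.3137 L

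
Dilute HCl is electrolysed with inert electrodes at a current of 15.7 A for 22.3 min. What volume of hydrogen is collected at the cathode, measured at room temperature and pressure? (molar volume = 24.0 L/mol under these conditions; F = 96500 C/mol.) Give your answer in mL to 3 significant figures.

Q = It = 15.7 × 1338 = 21010 C
Moles of electrons = 21010 / 96500 = 0.2177 mol
2H⁺ + 2e⁻ → H₂, so n(H₂) = 0.2177 / 2 = 0.1089 mol
V = 0.1089 × 24.0 = 2.614 L
= 2610 mL

2610 mL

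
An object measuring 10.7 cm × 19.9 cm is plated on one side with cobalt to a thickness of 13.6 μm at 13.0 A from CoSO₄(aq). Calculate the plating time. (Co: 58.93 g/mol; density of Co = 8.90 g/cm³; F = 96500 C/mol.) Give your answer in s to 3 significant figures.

Plated area = 10.7 × 19.9 = 212.9 cm²
Volume = 212.9 × 13.6×10⁻⁴ cm = 0.2895 cm³
m(Co) = 0.2895 × 8.90 = 2.577 g
n(Co) = 2.577 / 58.93 = 0.04373 mol; n(e⁻) = 2 × 0.04373 = 0.08746 mol
Q = 0.08746 × 96500 = 8440 C
t = 8440 / 13.0 = 649.2 s

649 s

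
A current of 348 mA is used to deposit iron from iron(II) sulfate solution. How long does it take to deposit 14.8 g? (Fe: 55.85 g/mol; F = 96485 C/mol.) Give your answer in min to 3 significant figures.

n(Fe) = 14.8 / 55.85 = 0.2650 mol
Fe²⁺ + 2e⁻ → Fe, so n(e⁻) = 2 × 0.2650 = 0.5300 mol
Q = 0.5300 × 96485 = 51140 C
t = Q / I = 51140 / 0.348 = 1.470×10^5 s = 2450 min

2450 min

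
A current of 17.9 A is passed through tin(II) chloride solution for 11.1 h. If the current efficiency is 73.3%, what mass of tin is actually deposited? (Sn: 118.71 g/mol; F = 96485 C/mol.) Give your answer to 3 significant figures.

Q = 17.9 × 39960 = 7.153×10^5 C
n(e⁻) = 7.153×10^5 / 96485 = 7.414 mol
Sn²⁺ + 2e⁻ → Sn, so theoretical m(Sn) = 3.707 × 118.71 = 440.1 g
Actual mass = 73.3% × 440.1 = 323 g

323 g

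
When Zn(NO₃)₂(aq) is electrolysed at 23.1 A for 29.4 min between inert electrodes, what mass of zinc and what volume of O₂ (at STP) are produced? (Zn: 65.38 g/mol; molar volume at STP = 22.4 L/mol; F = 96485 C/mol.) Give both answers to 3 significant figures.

13.8 g Zn; 2.37 L O₂

Q = 23.1 × 1764 = 40750 C; n(e⁻) = 40750 / 96485 = 0.4223 mol
Cathode: Zn²⁺ + 2e⁻ → Zn → n(Zn) = 0.4223/2 = 0.2112 mol → 13.8 g
Anode: 2H₂O → O₂ + 4H⁺ + 4e⁻ → n(O₂) = 0.4223/4 = 0.1056 mol → 2.37 L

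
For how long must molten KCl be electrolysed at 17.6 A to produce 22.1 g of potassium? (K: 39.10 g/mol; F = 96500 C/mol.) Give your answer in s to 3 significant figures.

3100 s

n(K) = 22.1 / 39.10 = 0.5652 mol
K⁺ + e⁻ → K, so n(e⁻) = 0.5652 mol
Q = 0.5652 × 96500 = 54540 C
t = Q / I = 54540 / 17.6 = 3099 s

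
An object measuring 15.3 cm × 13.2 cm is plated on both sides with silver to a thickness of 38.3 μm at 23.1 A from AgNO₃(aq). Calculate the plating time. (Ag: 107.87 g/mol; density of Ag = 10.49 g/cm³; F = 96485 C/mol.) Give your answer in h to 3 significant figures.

0.175 h

Plated area = 2 × 15.3 × 13.2 = 403.9 cm²
Volume = 403.9 × 38.3×10⁻⁴ cm = 1.547 cm³
m(Ag) = 1.547 × 10.49 = 16.23 g
n(Ag) = 16.23 / 107.87 = 0.1505 mol; n(e⁻) = 0.1505 mol
Q = 0.1505 × 96485 = 14520 C
t = 14520 / 23.1 = 628.6 s = 0.175 h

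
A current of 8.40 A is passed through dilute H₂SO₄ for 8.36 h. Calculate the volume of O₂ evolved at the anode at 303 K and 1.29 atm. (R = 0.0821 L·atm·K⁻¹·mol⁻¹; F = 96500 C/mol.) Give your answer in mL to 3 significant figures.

12600 mL

Charge passed = 8.40 × 30096 = 2.528×10^5 C
Moles of electrons = 2.528×10^5 / 96500 = 2.620 mol
2H₂O → O₂ + 4H⁺ + 4e⁻, so n(O₂) = 2.620 / 4 = 0.6550 mol
V = nRT/P = 0.6550 × 0.0821 × 303 / 1.29 = 12.63 L
= 12600 mL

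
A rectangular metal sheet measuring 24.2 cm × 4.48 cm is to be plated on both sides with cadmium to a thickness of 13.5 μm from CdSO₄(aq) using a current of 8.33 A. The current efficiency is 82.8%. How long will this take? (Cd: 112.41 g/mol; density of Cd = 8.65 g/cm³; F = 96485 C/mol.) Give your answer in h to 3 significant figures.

0.175 h

Plated area = 2 × 24.2 × 4.48 = 216.8 cm²
Volume = 216.8 × 13.5×10⁻⁴ cm = 0.2927 cm³
m(Cd) = 0.2927 × 8.65 = 2.532 g
n(Cd) = 2.532 / 112.41 = 0.02252 mol; n(e⁻) = 2 × 0.02252 = 0.04504 mol
Q = 0.04504 × 96485 / 0.828 = 5248 C
t = 5248 / 8.33 = 630.0 s = 0.175 h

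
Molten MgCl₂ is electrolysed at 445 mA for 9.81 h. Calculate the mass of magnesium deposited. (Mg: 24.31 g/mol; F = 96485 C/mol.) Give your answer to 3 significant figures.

1.98 g

Charge passed = 0.445 × 35316 = 15720 C
n(e⁻) = 15720 / 96485 = 0.1629 mol
Mg²⁺ + 2e⁻ → Mg, so n(Mg) = 0.1629 / 2 = 0.08145 mol
m = 0.08145 × 24.31 = 1.98 g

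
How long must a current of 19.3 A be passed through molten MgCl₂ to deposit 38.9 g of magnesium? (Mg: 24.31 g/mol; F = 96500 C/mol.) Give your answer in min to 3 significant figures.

n(Mg) = 38.9 / 24.31 = 1.600 mol
Mg²⁺ + 2e⁻ → Mg, so n(e⁻) = 2 × 1.600 = 3.200 mol
Q = 3.200 × 96500 = 3.088×10^5 C
t = Q / I = 3.088×10^5 / 19.3 = 16000 s = 267 min

267 min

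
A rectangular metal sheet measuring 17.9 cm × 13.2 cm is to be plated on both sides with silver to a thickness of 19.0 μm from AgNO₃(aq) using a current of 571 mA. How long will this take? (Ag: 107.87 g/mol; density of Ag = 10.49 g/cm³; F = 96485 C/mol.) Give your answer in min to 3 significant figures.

Plated area = 2 × 17.9 × 13.2 = 472.6 cm²
Volume = 472.6 × 19.0×10⁻⁴ cm = 0.8979 cm³
m(Ag) = 0.8979 × 10.49 = 9.419 g
n(Ag) = 9.419 / 107.87 = 0.08732 mol; n(e⁻) = 0.08732 mol
Q = 0.08732 × 96485 = 8425 C
t = 8425 / 0.571 = 14750 s = 246 min

246 min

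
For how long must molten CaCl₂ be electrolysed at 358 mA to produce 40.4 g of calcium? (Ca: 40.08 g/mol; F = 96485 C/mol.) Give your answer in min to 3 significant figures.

n(Ca) = 40.4 / 40.08 = 1.008 mol
Ca²⁺ + 2e⁻ → Ca, so n(e⁻) = 2 × 1.008 = 2.016 mol
Q = 2.016 × 96485 = 1.945×10^5 C
t = Q / I = 1.945×10^5 / 0.358 = 5.433×10^5 s = 9060 min

9060 min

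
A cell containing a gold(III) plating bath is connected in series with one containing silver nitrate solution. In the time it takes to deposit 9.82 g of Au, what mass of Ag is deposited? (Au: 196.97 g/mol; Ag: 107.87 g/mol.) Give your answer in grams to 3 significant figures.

16.1 g

n(Au) = 9.82 / 196.97 = 0.04986 mol
Au³⁺ + 3e⁻ → Au, so n(e⁻) = 3 × 0.04986 = 0.1496 mol
Since the cells are in series, n(e⁻) in the Ag cell is also 0.1496 mol.
Ag⁺ + e⁻ → Ag, so n(Ag) = 0.1496 mol
m(Ag) = 0.1496 × 107.87 = 16.1 g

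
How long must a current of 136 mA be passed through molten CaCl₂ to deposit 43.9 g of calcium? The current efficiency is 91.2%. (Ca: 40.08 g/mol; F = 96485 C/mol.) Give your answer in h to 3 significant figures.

473 h

n(Ca) = 43.9 / 40.08 = 1.095 mol
Ca²⁺ + 2e⁻ → Ca, so n(e⁻) = 2 × 1.095 = 2.190 mol
Q = 2.190 × 96485 / 0.912 = 2.317×10^5 C
t = Q / I = 2.317×10^5 / 0.136 = 1.704×10^6 s = 473 h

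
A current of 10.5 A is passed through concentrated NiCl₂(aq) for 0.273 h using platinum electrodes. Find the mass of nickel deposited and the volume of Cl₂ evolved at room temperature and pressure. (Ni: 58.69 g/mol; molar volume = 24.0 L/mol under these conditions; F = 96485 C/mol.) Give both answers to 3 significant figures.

3.14 g Ni; 1.28 L Cl₂

Q = 10.5 × 982.8 = 10320 C; n(e⁻) = 10320 / 96485 = 0.1070 mol
Cathode: Ni²⁺ + 2e⁻ → Ni → n(Ni) = 0.1070/2 = 0.05350 mol → 3.14 g
Anode: 2Cl⁻ → Cl₂ + 2e⁻ → n(Cl₂) = 0.1070/2 = 0.05350 mol → 1.28 L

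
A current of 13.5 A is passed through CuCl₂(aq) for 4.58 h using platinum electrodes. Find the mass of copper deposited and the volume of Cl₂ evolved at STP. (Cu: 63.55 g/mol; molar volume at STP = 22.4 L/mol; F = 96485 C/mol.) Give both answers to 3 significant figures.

73.3 g Cu; 25.8 L Cl₂

Q = 13.5 × 16488 = 2.226×10^5 C; n(e⁻) = 2.226×10^5 / 96485 = 2.307 mol
Cathode: Cu²⁺ + 2e⁻ → Cu → n(Cu) = 2.307/2 = 1.154 mol → 73.3 g
Anode: 2Cl⁻ → Cl₂ + 2e⁻ → n(Cl₂) = 2.307/2 = 1.154 mol → 25.8 L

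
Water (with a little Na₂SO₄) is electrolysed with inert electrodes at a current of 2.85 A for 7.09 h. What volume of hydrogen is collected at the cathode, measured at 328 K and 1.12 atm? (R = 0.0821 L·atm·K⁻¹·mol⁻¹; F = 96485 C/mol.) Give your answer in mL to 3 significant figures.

Q = It = 2.85 × 25524 = 72740 C
n(e⁻) = 72740 / 96485 = 0.7539 mol
2H⁺ + 2e⁻ → H₂, so n(H₂) = 0.7539 / 2 = 0.3770 mol
V = nRT/P = 0.3770 × 0.0821 × 328 / 1.12 = 9.064 L
= 9060 mL

9060 mL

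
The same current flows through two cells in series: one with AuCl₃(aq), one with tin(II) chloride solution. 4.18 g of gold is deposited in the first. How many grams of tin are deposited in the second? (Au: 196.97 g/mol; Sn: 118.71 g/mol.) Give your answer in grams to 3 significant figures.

3.78 g

n(Au) = 4.18 / 196.97 = 0.02122 mol
Au³⁺ + 3e⁻ → Au, so n(e⁻) = 3 × 0.02122 = 0.06366 mol
Since the cells are in series, n(e⁻) in the Sn cell is also 0.06366 mol.
Sn²⁺ + 2e⁻ → Sn, so n(Sn) = 0.06366 / 2 = 0.03183 mol
m(Sn) = 0.03183 × 118.71 = 3.78 g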